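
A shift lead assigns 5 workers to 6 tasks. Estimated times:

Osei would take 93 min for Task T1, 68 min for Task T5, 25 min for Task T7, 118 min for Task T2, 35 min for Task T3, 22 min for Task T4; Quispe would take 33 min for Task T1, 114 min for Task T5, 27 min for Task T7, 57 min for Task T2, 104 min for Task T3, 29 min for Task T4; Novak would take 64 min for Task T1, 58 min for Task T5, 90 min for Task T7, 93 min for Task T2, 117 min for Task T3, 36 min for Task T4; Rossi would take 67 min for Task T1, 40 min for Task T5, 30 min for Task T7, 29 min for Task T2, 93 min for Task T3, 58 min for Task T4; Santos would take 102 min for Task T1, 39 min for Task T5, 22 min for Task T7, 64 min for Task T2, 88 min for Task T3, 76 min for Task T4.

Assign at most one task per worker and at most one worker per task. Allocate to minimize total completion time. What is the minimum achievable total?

Optimal: Osei→Task T3 (35 min), Quispe→Task T1 (33 min), Novak→Task T4 (36 min), Rossi→Task T2 (29 min), Santos→Task T7 (22 min) — total 35+33+36+29+22 = 155 min.
Row-greedy (each worker in turn takes its cheapest remaining task) gives 224 min, worse by 69.
Next-best assignment: Osei→Task T7, Quispe→Task T1, Novak→Task T4, Rossi→Task T2, Santos→Task T5 = 162 min.

Minimum total: 155 min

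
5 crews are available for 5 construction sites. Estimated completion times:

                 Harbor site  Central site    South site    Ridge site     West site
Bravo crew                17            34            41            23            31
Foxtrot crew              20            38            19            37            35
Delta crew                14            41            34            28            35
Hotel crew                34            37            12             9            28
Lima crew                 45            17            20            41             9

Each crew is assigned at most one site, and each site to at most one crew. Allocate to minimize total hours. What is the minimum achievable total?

Optimal: Bravo crew→Central site (34 hours), Foxtrot crew→South site (19 hours), Delta crew→Harbor site (14 hours), Hotel crew→Ridge site (9 hours), Lima crew→West site (9 hours) — total 34+19+14+9+9 = 85 hours.
Next-best assignment: Bravo crew→West site, Foxtrot crew→South site, Delta crew→Harbor site, Hotel crew→Ridge site, Lima crew→Central site = 90 hours.

Min total: 85 hours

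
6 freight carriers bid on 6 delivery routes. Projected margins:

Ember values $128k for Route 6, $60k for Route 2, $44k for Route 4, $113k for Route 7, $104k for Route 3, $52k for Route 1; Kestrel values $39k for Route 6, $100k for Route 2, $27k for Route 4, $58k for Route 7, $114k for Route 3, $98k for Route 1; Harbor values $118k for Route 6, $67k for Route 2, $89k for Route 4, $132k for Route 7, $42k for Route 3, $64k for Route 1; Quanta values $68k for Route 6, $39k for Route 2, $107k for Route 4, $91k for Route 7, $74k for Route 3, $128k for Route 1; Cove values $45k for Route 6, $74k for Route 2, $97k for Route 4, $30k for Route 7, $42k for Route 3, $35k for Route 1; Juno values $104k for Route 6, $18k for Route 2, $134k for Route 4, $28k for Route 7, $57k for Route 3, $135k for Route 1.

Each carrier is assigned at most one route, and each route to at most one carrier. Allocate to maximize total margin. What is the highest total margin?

Maximum total: $710k

This is a one-to-one assignment (maximum-weight bipartite matching).
Optimal: Ember→Route 6 ($128k), Kestrel→Route 3 ($114k), Harbor→Route 7 ($132k), Quanta→Route 1 ($128k), Cove→Route 2 ($74k), Juno→Route 4 ($134k) — total 128+114+132+128+74+134 = $710k.
Max-entry greedy (repeatedly take the single best remaining cell) gives $690k, worse by 20.
Next-best assignment: Ember→Route 6, Kestrel→Route 3, Harbor→Route 7, Quanta→Route 4, Cove→Route 2, Juno→Route 1 = $690k.
Swapping Ember↔Kestrel (Ember→Route 3 $104k, Kestrel→Route 6 $39k) loses 99.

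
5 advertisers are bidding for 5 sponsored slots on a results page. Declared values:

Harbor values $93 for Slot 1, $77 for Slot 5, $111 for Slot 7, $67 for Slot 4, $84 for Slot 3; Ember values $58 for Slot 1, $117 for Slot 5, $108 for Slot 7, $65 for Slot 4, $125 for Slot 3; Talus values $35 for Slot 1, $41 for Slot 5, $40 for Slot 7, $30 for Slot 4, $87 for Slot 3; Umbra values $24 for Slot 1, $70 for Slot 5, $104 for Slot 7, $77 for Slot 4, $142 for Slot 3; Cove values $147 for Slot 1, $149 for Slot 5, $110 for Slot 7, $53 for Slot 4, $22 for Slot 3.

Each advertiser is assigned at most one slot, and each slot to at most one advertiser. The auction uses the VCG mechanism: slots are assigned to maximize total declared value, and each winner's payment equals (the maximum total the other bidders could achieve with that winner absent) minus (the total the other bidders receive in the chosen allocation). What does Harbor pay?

Harbor pays $19.

Efficient allocation: Harbor→Slot 7 ($111), Ember→Slot 5 ($117), Talus→Slot 4 ($30), Umbra→Slot 3 ($142), Cove→Slot 1 ($147); total welfare W = $547.
Harbor receives Slot 7 at value $111, so the others get W − 111 = $436.
Without Harbor: best allocation of the remaining 4 bidders over all 5 slots is Ember→Slot 5 ($117), Talus→Slot 3 ($87), Umbra→Slot 7 ($104), Cove→Slot 1 ($147), total $455.
VCG payment = (others' best without Harbor) − (others' welfare with Harbor) = 455 − 436 = $19.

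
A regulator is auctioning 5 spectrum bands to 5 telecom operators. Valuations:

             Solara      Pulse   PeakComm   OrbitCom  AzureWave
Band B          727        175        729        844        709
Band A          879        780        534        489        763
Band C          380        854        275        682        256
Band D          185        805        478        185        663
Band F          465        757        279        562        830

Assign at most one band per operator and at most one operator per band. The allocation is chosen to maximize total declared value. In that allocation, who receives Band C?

Optimal: Solara→Band A ($879M), Pulse→Band D ($805M), PeakComm→Band B ($729M), OrbitCom→Band C ($682M), AzureWave→Band F ($830M) — total 879+805+729+682+830 = $3925M.
Column-greedy (each band in turn goes to its best remaining operator) gives $3519M, worse by 406.
Next-best assignment: Solara→Band A, Pulse→Band C, PeakComm→Band D, OrbitCom→Band B, AzureWave→Band F = $3885M.
Checked against all permutations: $3925M is optimal.
OrbitCom's own top band is Band B ($844M), but forcing OrbitCom→Band B and reassigning the rest optimally gives only $3885M — worse by 40.

OrbitCom receives Band C.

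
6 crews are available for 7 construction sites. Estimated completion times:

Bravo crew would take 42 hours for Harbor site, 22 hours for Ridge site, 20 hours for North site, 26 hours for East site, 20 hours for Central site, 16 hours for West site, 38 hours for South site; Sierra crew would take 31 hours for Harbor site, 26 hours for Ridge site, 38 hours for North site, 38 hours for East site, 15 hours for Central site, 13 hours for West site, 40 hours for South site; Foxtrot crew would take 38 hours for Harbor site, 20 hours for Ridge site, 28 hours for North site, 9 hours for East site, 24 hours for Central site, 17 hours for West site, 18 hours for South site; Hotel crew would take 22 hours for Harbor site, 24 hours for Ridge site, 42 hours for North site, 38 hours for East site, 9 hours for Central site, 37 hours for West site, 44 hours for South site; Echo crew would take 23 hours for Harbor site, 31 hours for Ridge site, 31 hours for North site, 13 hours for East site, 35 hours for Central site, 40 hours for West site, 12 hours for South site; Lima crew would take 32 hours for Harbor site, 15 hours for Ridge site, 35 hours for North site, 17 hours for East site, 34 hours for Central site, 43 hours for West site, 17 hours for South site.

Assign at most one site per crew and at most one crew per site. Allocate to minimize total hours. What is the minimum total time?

Min total: 78 hours

Treat this as an assignment problem: match each crew to one site.
Optimal: Bravo crew→North site (20 hours), Sierra crew→West site (13 hours), Foxtrot crew→East site (9 hours), Hotel crew→Central site (9 hours), Echo crew→South site (12 hours), Lima crew→Ridge site (15 hours) — total 20+13+9+9+12+15 = 78 hours.
Row-greedy (each crew in turn takes its cheapest remaining site) gives 89 hours, worse by 11.
Swapping Foxtrot crew↔Hotel crew (Foxtrot crew→Central site 24 hours, Hotel crew→East site 38 hours) adds 44.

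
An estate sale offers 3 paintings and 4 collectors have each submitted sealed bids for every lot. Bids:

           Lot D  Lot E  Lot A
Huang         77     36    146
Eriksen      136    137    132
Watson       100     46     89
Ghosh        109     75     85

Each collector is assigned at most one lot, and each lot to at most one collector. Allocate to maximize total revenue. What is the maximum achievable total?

Max total: $392

Optimal: Ghosh→Lot D ($109), Eriksen→Lot E ($137), Huang→Lot A ($146) — total 109+137+146 = $392.
Row-greedy (each collector in turn takes its best remaining lot) gives $383, worse by 9.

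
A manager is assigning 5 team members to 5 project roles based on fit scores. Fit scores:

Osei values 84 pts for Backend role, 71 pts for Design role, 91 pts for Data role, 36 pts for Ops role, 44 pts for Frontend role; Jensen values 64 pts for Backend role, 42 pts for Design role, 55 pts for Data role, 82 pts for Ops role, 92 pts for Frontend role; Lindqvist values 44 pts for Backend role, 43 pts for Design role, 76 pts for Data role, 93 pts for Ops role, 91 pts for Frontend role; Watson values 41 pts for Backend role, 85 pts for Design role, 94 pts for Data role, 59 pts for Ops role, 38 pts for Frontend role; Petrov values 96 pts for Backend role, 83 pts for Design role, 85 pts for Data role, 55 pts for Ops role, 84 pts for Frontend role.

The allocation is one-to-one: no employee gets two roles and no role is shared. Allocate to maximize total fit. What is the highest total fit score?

This is a one-to-one assignment (maximum-weight bipartite matching).
Optimal: Osei→Data role (91 pts), Jensen→Frontend role (92 pts), Lindqvist→Ops role (93 pts), Watson→Design role (85 pts), Petrov→Backend role (96 pts) — total 91+92+93+85+96 = 457 pts.
Max-entry greedy (repeatedly take the single best remaining cell) gives 446 pts, worse by 11.
Checked against all permutations: 457 pts is optimal.

Maximum total: 457 pts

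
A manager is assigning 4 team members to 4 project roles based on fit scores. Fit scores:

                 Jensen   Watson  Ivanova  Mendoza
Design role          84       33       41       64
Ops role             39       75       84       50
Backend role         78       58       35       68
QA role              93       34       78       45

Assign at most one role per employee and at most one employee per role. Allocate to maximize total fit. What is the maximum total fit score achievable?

Max total: 305 pts

Optimal: Jensen→Design role (84 pts), Watson→Ops role (75 pts), Ivanova→QA role (78 pts), Mendoza→Backend role (68 pts) — total 84+75+78+68 = 305 pts.
Column-greedy (each role in turn goes to its best remaining employee) gives 270 pts, worse by 35.
Next-best assignment: Jensen→QA role, Watson→Backend role, Ivanova→Ops role, Mendoza→Design role = 299 pts.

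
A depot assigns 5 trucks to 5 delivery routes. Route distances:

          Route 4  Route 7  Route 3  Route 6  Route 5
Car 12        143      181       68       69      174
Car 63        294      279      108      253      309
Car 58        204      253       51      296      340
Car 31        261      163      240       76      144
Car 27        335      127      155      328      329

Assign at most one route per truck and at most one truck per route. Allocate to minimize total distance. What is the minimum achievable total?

Minimum total: 652 km

This is a one-to-one assignment (minimum-cost bipartite matching).
Optimal: Car 12→Route 6 (69 km), Car 63→Route 3 (108 km), Car 58→Route 4 (204 km), Car 31→Route 5 (144 km), Car 27→Route 7 (127 km) — total 69+108+204+144+127 = 652 km.
Min-entry greedy (repeatedly take the single cheapest remaining cell) gives 685 km, worse by 33.
Checked against all permutations: 652 km is optimal.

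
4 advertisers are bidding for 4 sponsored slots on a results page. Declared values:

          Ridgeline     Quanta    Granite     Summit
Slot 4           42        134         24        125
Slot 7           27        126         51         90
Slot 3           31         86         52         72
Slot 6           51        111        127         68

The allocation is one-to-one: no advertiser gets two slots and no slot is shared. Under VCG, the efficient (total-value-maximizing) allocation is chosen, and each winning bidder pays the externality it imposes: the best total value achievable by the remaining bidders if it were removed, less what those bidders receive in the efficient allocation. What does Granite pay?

Granite pays $20.

Efficient allocation: Ridgeline→Slot 3 ($31), Quanta→Slot 7 ($126), Granite→Slot 6 ($127), Summit→Slot 4 ($125); total welfare W = $409.
Granite receives Slot 6 at value $127, so the others get W − 127 = $282.
Without Granite: best allocation of the remaining 3 bidders over all 4 slots is Ridgeline→Slot 6 ($51), Quanta→Slot 7 ($126), Summit→Slot 4 ($125), total $302.
VCG payment = (others' best without Granite) − (others' welfare with Granite) = 302 − 282 = $20.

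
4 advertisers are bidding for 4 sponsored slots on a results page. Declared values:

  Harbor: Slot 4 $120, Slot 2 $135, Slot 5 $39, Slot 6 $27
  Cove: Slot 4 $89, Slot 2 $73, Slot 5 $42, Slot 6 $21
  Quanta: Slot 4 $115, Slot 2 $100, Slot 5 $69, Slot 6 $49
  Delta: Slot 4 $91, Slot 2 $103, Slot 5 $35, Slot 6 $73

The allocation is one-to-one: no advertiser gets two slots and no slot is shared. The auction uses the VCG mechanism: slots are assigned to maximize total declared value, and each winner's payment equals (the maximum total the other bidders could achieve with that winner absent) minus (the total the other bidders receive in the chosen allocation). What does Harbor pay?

Efficient allocation: Harbor→Slot 2 ($135), Cove→Slot 4 ($89), Quanta→Slot 5 ($69), Delta→Slot 6 ($73); total welfare W = $366.
Harbor receives Slot 2 at value $135, so the others get W − 135 = $231.
Without Harbor: best allocation of the remaining 3 bidders over all 4 slots is Cove→Slot 4 ($89), Quanta→Slot 2 ($100), Delta→Slot 6 ($73), total $262.
VCG payment = (others' best without Harbor) − (others' welfare with Harbor) = 262 − 231 = $31.

Harbor pays $31.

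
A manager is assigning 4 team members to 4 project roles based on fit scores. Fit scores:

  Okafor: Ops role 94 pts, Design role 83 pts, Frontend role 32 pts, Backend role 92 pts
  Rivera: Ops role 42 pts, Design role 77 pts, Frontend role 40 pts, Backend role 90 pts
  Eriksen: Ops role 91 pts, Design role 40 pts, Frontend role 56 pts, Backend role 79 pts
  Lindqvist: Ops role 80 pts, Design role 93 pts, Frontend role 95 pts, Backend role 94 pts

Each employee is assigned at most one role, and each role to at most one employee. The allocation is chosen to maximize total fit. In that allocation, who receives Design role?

Okafor receives Design role.

Treat this as an assignment problem: match each employee to one role.
Optimal: Okafor→Design role (83 pts), Rivera→Backend role (90 pts), Eriksen→Ops role (91 pts), Lindqvist→Frontend role (95 pts) — total 83+90+91+95 = 359 pts.
Max-entry greedy (repeatedly take the single best remaining cell) gives 319 pts, worse by 40.
Okafor's own top role is Ops role (94 pts), but forcing Okafor→Ops role and reassigning the rest optimally gives only 345 pts — worse by 14.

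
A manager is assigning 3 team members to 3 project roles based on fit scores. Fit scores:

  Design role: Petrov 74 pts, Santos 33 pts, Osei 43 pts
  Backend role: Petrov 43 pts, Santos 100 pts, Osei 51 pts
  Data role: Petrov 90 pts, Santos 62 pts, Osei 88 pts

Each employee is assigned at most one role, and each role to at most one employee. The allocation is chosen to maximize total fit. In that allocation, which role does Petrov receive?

This is the linear assignment problem.
Optimal: Petrov→Design role (74 pts), Santos→Backend role (100 pts), Osei→Data role (88 pts) — total 74+100+88 = 262 pts.
Max-entry greedy (repeatedly take the single best remaining cell) gives 233 pts, worse by 29.
Next-best assignment: Petrov→Data role, Santos→Backend role, Osei→Design role = 233 pts.
No other one-to-one assignment exceeds 262 pts.
Petrov's own top role is Data role (90 pts), but forcing Petrov→Data role and reassigning the rest optimally gives only 233 pts — worse by 29.

Petrov receives Design role.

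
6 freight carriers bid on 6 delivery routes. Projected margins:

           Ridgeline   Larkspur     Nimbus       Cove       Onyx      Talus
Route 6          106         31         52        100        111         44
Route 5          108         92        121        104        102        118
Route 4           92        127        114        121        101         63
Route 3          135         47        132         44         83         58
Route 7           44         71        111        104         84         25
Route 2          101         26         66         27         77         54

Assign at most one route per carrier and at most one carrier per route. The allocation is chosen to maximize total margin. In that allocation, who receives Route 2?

Optimal: Ridgeline→Route 2 ($101k), Larkspur→Route 4 ($127k), Nimbus→Route 3 ($132k), Cove→Route 7 ($104k), Onyx→Route 6 ($111k), Talus→Route 5 ($118k) — total 101+127+132+104+111+118 = $693k.
Column-greedy (each route in turn goes to its best remaining carrier) gives $652k, worse by 41.
Next-best assignment: Ridgeline→Route 3, Larkspur→Route 4, Nimbus→Route 7, Cove→Route 6, Onyx→Route 2, Talus→Route 5 = $668k.
Every other assignment is strictly worse.
Ridgeline's own top route is Route 3 ($135k), but forcing Ridgeline→Route 3 and reassigning the rest optimally gives only $668k — worse by 25.

Ridgeline receives Route 2.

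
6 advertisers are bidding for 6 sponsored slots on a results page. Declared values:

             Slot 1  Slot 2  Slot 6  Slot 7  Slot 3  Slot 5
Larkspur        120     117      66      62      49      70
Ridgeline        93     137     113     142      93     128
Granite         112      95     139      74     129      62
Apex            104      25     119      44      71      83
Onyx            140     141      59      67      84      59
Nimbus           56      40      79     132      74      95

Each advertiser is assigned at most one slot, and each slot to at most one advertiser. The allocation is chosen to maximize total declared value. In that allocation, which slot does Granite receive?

Granite receives Slot 3.

Optimal: Larkspur→Slot 1 ($120), Ridgeline→Slot 5 ($128), Granite→Slot 3 ($129), Apex→Slot 6 ($119), Onyx→Slot 2 ($141), Nimbus→Slot 7 ($132) — total 120+128+129+119+141+132 = $769.
Max-entry greedy (repeatedly take the single best remaining cell) gives $708, worse by 61.
Next-best assignment: Larkspur→Slot 2, Ridgeline→Slot 5, Granite→Slot 3, Apex→Slot 6, Onyx→Slot 1, Nimbus→Slot 7 = $765.
Granite's own top slot is Slot 6 ($139), but forcing Granite→Slot 6 and reassigning the rest optimally gives only $731 — worse by 38.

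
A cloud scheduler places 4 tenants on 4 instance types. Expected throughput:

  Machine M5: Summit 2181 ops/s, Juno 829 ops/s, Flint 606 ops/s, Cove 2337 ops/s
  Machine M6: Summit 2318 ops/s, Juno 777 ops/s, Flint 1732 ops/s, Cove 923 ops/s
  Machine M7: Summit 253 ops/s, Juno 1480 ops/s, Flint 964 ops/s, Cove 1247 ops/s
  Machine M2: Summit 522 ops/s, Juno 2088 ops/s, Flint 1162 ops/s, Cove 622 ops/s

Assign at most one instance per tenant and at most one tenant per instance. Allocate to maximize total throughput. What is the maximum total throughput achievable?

Max total: 7707 ops/s

Optimal: Summit→Machine M6 (2318 ops/s), Juno→Machine M2 (2088 ops/s), Flint→Machine M7 (964 ops/s), Cove→Machine M5 (2337 ops/s) — total 2318+2088+964+2337 = 7707 ops/s.
Column-greedy (each instance in turn goes to its best remaining tenant) gives 7297 ops/s, worse by 410.
Checked against all permutations: 7707 ops/s is optimal.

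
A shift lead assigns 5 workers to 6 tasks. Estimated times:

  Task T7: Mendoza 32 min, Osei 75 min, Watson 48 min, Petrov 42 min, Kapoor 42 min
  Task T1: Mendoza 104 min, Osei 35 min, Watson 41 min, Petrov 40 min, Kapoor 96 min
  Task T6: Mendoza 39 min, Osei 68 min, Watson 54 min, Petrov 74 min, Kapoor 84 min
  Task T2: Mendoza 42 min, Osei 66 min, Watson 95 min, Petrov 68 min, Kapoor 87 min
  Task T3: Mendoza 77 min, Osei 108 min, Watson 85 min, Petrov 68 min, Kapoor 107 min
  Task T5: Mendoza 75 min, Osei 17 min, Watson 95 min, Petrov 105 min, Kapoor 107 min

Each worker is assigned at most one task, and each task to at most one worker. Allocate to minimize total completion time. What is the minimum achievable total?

Treat this as an assignment problem: match each worker to one task.
Optimal: Mendoza→Task T2 (42 min), Osei→Task T5 (17 min), Watson→Task T6 (54 min), Petrov→Task T1 (40 min), Kapoor→Task T7 (42 min) — total 42+17+54+40+42 = 195 min.
Row-greedy (each worker in turn takes its cheapest remaining task) gives 242 min, worse by 47.

Minimum total: 195 min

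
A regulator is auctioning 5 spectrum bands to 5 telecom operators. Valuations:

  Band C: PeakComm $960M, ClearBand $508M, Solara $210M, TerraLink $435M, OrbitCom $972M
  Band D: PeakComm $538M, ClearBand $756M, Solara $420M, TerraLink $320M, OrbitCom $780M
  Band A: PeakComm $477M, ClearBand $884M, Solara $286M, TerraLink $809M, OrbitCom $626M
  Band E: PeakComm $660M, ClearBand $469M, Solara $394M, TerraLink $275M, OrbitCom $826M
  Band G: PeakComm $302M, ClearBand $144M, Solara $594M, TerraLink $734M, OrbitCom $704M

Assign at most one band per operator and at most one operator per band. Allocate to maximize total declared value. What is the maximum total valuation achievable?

Max total: $3945M

Optimal: PeakComm→Band C ($960M), ClearBand→Band D ($756M), Solara→Band G ($594M), TerraLink→Band A ($809M), OrbitCom→Band E ($826M) — total 960+756+594+809+826 = $3945M.
Max-entry greedy (repeatedly take the single best remaining cell) gives $3670M, worse by 275.
Next-best assignment: PeakComm→Band C, ClearBand→Band A, Solara→Band D, TerraLink→Band G, OrbitCom→Band E = $3824M.
No other one-to-one assignment exceeds $3945M.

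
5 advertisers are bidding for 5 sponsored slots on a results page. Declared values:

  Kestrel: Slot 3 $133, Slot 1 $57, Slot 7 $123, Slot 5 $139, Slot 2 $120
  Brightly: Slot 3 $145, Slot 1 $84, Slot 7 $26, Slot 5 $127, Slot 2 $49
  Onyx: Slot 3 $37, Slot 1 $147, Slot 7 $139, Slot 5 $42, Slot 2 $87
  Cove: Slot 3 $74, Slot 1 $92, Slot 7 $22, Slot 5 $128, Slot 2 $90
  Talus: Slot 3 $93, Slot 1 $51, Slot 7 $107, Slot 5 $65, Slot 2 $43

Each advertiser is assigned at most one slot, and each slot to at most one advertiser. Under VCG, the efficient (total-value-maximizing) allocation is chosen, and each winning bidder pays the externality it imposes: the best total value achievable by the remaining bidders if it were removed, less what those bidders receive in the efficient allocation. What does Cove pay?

Efficient allocation: Kestrel→Slot 2 ($120), Brightly→Slot 3 ($145), Onyx→Slot 1 ($147), Cove→Slot 5 ($128), Talus→Slot 7 ($107); total welfare W = $647.
Cove receives Slot 5 at value $128, so the others get W − 128 = $519.
Without Cove: best allocation of the remaining 4 bidders over all 5 slots is Kestrel→Slot 5 ($139), Brightly→Slot 3 ($145), Onyx→Slot 1 ($147), Talus→Slot 7 ($107), total $538.
VCG payment = (others' best without Cove) − (others' welfare with Cove) = 538 − 519 = $19.

Cove pays $19.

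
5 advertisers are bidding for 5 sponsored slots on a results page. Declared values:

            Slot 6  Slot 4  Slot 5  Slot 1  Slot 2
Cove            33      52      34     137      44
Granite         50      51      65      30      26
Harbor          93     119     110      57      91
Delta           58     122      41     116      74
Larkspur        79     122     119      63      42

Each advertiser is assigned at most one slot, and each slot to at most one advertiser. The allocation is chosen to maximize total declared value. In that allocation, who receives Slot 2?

Optimal: Cove→Slot 1 ($137), Granite→Slot 6 ($50), Harbor→Slot 2 ($91), Delta→Slot 4 ($122), Larkspur→Slot 5 ($119) — total 137+50+91+122+119 = $519.
Row-greedy (each advertiser in turn takes its best remaining slot) gives $474, worse by 45.
Harbor's own top slot is Slot 4 ($119), but forcing Harbor→Slot 4 and reassigning the rest optimally gives only $499 — worse by 20.

Harbor receives Slot 2.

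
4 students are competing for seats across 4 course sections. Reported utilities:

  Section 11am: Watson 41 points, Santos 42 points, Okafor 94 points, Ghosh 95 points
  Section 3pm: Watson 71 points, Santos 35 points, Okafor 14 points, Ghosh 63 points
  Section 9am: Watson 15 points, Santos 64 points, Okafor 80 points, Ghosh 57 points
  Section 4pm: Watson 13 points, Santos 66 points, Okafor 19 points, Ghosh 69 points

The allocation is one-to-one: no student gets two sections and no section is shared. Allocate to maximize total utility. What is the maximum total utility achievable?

Optimal: Watson→Section 3pm (71 points), Santos→Section 4pm (66 points), Okafor→Section 9am (80 points), Ghosh→Section 11am (95 points) — total 71+66+80+95 = 312 points.
Row-greedy (each student in turn takes its best remaining section) gives 288 points, worse by 24.
No other one-to-one assignment exceeds 312 points.

Max total: 312 points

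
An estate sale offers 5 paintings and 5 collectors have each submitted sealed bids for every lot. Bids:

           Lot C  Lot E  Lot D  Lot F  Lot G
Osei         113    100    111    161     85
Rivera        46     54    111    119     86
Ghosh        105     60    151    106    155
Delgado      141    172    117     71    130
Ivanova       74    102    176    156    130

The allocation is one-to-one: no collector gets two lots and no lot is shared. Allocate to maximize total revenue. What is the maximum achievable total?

Max total: $735

This is a one-to-one assignment (maximum-weight bipartite matching).
Optimal: Osei→Lot C ($113), Rivera→Lot F ($119), Ghosh→Lot G ($155), Delgado→Lot E ($172), Ivanova→Lot D ($176) — total 113+119+155+172+176 = $735.
Max-entry greedy (repeatedly take the single best remaining cell) gives $710, worse by 25.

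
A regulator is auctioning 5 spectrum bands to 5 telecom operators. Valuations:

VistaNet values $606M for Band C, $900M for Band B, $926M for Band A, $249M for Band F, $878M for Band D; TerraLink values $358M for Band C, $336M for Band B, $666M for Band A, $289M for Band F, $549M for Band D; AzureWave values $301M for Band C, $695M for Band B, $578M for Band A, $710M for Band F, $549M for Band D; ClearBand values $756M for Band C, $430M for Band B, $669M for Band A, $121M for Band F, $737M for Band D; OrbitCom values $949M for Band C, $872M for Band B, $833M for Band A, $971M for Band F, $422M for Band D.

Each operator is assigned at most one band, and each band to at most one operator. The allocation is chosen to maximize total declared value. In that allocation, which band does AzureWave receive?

This is the linear assignment problem.
Optimal: VistaNet→Band D ($878M), TerraLink→Band A ($666M), AzureWave→Band B ($695M), ClearBand→Band C ($756M), OrbitCom→Band F ($971M) — total 878+666+695+756+971 = $3966M.
Column-greedy (each band in turn goes to its best remaining operator) gives $3777M, worse by 189.
AzureWave's own top band is Band F ($710M), but forcing AzureWave→Band F and reassigning the rest optimally gives only $3962M — worse by 4.

AzureWave receives Band B.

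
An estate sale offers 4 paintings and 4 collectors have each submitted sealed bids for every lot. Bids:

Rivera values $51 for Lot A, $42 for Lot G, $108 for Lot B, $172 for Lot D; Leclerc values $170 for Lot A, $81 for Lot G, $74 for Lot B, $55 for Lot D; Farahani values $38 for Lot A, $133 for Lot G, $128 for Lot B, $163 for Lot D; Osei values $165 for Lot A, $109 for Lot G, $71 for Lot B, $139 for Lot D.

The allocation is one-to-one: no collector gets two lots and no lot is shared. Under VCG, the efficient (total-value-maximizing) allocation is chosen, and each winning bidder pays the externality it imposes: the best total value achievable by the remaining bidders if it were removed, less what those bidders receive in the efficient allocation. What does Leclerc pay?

Leclerc pays $61.

Efficient allocation: Rivera→Lot D ($172), Leclerc→Lot A ($170), Farahani→Lot B ($128), Osei→Lot G ($109); total welfare W = $579.
Leclerc receives Lot A at value $170, so the others get W − 170 = $409.
Without Leclerc: best allocation of the remaining 3 bidders over all 4 lots is Rivera→Lot D ($172), Farahani→Lot G ($133), Osei→Lot A ($165), total $470.
VCG payment = (others' best without Leclerc) − (others' welfare with Leclerc) = 470 − 409 = $61.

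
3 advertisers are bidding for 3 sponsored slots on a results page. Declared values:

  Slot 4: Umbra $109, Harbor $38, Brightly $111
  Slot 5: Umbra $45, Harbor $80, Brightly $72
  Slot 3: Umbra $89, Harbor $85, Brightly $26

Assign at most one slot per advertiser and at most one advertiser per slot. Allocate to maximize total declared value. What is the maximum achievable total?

Treat this as an assignment problem: match each advertiser to one slot.
Optimal: Umbra→Slot 3 ($89), Harbor→Slot 5 ($80), Brightly→Slot 4 ($111) — total 89+80+111 = $280.
Row-greedy (each advertiser in turn takes its best remaining slot) gives $266, worse by 14.
Next-best assignment: Umbra→Slot 4, Harbor→Slot 3, Brightly→Slot 5 = $266.
Swapping Umbra↔Harbor (Umbra→Slot 5 $45, Harbor→Slot 3 $85) loses 39.
No other one-to-one assignment exceeds $280.

Maximum total: $280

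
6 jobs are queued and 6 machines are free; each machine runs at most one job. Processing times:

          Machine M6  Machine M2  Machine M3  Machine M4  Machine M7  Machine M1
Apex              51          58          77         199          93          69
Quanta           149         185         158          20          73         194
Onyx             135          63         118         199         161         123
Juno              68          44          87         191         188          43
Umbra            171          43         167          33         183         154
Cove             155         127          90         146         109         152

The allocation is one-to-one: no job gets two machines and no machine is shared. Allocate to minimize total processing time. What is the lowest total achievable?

Min total: 353 min

Optimal: Apex→Machine M6 (51 min), Quanta→Machine M7 (73 min), Onyx→Machine M2 (63 min), Juno→Machine M1 (43 min), Umbra→Machine M4 (33 min), Cove→Machine M3 (90 min) — total 51+73+63+43+33+90 = 353 min.
Min-entry greedy (repeatedly take the single cheapest remaining cell) gives 408 min, worse by 55.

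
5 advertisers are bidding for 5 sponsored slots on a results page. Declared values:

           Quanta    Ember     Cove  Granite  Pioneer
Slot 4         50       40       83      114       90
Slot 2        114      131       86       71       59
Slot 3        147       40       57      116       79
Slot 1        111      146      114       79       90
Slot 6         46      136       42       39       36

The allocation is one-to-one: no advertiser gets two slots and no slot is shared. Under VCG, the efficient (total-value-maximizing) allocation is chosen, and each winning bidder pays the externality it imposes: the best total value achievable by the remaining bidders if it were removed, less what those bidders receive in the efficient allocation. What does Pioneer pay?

Pioneer pays $28.

Efficient allocation: Quanta→Slot 3 ($147), Ember→Slot 6 ($136), Cove→Slot 2 ($86), Granite→Slot 4 ($114), Pioneer→Slot 1 ($90); total welfare W = $573.
Pioneer receives Slot 1 at value $90, so the others get W − 90 = $483.
Without Pioneer: best allocation of the remaining 4 bidders over all 5 slots is Quanta→Slot 3 ($147), Ember→Slot 6 ($136), Cove→Slot 1 ($114), Granite→Slot 4 ($114), total $511.
VCG payment = (others' best without Pioneer) − (others' welfare with Pioneer) = 511 − 483 = $28.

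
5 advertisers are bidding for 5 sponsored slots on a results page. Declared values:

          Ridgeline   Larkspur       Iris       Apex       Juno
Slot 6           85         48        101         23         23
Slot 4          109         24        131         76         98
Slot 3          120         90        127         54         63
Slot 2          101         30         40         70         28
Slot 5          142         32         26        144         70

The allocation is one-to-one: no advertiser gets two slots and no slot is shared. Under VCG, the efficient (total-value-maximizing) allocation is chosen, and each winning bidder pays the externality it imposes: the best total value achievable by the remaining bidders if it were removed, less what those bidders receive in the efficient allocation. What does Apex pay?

Efficient allocation: Ridgeline→Slot 2 ($101), Larkspur→Slot 3 ($90), Iris→Slot 6 ($101), Apex→Slot 5 ($144), Juno→Slot 4 ($98); total welfare W = $534.
Apex receives Slot 5 at value $144, so the others get W − 144 = $390.
Without Apex: best allocation of the remaining 4 bidders over all 5 slots is Ridgeline→Slot 5 ($142), Larkspur→Slot 3 ($90), Iris→Slot 6 ($101), Juno→Slot 4 ($98), total $431.
VCG payment = (others' best without Apex) − (others' welfare with Apex) = 431 − 390 = $41.

Apex pays $41.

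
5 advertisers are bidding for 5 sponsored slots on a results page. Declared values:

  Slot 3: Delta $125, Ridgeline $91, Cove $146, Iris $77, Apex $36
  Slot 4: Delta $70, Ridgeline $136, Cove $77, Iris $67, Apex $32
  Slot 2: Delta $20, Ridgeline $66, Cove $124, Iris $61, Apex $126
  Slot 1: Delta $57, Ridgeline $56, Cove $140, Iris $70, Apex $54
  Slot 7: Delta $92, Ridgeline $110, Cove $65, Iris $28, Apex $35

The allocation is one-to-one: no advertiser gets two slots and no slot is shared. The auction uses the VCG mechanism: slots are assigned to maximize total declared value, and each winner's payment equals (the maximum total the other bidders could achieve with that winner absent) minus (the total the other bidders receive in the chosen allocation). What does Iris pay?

Efficient allocation: Delta→Slot 7 ($92), Ridgeline→Slot 4 ($136), Cove→Slot 1 ($140), Iris→Slot 3 ($77), Apex→Slot 2 ($126); total welfare W = $571.
Iris receives Slot 3 at value $77, so the others get W − 77 = $494.
Without Iris: best allocation of the remaining 4 bidders over all 5 slots is Delta→Slot 3 ($125), Ridgeline→Slot 4 ($136), Cove→Slot 1 ($140), Apex→Slot 2 ($126), total $527.
VCG payment = (others' best without Iris) − (others' welfare with Iris) = 527 − 494 = $33.

Iris pays $33.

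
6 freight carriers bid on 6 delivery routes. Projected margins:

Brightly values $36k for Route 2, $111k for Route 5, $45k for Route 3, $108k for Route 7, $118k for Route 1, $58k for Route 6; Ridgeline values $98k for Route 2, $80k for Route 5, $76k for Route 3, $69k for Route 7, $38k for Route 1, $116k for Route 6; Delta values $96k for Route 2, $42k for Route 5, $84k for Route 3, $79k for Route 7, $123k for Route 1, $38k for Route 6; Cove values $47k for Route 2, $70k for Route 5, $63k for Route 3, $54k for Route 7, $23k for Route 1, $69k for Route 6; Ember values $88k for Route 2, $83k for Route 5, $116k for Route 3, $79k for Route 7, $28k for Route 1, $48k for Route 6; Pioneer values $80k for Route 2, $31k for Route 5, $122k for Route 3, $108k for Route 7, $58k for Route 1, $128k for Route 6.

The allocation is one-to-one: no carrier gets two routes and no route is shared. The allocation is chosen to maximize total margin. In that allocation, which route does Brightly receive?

Brightly receives Route 7.

Optimal: Brightly→Route 7 ($108k), Ridgeline→Route 2 ($98k), Delta→Route 1 ($123k), Cove→Route 5 ($70k), Ember→Route 3 ($116k), Pioneer→Route 6 ($128k) — total 108+98+123+70+116+128 = $643k.
Row-greedy (each carrier in turn takes its best remaining route) gives $624k, worse by 19.
Next-best assignment: Brightly→Route 5, Ridgeline→Route 2, Delta→Route 1, Cove→Route 7, Ember→Route 3, Pioneer→Route 6 = $630k.
Swapping Ember↔Cove (Ember→Route 5 $83k, Cove→Route 3 $63k) loses 40.
Brightly's own top route is Route 1 ($118k), but forcing Brightly→Route 1 and reassigning the rest optimally gives only $624k — worse by 19.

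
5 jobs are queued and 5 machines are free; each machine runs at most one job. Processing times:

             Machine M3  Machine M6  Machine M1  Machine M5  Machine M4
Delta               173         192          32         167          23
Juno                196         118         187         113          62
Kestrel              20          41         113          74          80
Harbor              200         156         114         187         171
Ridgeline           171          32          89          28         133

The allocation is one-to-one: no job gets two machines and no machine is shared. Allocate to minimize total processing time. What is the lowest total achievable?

Min total: 298 min

Optimal: Delta→Machine M1 (32 min), Juno→Machine M4 (62 min), Kestrel→Machine M3 (20 min), Harbor→Machine M6 (156 min), Ridgeline→Machine M5 (28 min) — total 32+62+20+156+28 = 298 min.
Column-greedy (each machine in turn goes to its cheapest remaining job) gives 368 min, worse by 70.
Swapping Ridgeline↔Kestrel (Ridgeline→Machine M3 171 min, Kestrel→Machine M5 74 min) adds 197.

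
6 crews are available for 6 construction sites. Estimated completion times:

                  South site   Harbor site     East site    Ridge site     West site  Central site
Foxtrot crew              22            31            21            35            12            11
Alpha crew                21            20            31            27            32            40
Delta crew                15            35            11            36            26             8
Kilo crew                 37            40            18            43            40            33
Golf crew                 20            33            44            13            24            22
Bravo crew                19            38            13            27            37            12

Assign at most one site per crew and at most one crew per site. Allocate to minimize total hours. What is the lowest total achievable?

Minimum total: 90 hours

Treat this as an assignment problem: match each crew to one site.
Optimal: Foxtrot crew→West site (12 hours), Alpha crew→Harbor site (20 hours), Delta crew→South site (15 hours), Kilo crew→East site (18 hours), Golf crew→Ridge site (13 hours), Bravo crew→Central site (12 hours) — total 12+20+15+18+13+12 = 90 hours.
No other one-to-one assignment undercuts 90 hours.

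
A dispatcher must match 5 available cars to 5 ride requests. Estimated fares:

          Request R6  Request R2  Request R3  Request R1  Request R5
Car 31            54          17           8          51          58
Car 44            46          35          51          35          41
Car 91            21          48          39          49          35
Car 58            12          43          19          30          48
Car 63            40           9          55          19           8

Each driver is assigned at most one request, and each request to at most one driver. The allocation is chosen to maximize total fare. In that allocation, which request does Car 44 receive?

Car 44 receives Request R6.

Optimal: Car 31→Request R5 ($58), Car 44→Request R6 ($46), Car 91→Request R1 ($49), Car 58→Request R2 ($43), Car 63→Request R3 ($55) — total 58+46+49+43+55 = $251.
Column-greedy (each request in turn goes to its best remaining driver) gives $240, worse by 11.
No other one-to-one assignment exceeds $251.
Car 44's own top request is Request R3 ($51), but forcing Car 44→Request R3 and reassigning the rest optimally gives only $241 — worse by 10.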